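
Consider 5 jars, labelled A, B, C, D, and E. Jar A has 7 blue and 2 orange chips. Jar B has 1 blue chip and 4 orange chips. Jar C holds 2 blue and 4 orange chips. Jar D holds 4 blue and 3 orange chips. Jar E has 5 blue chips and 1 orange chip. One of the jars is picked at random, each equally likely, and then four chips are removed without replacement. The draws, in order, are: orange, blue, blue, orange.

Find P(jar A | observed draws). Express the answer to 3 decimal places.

The likelihood of the observed sequence under each hypothesis: P(data | jar A) = (2/9)(7/8)(6/7)(1/6) = 0.027778; P(data | jar B) = (4/5)(1/4)(0/3) = 0; P(data | jar C) = (4/6)(2/5)(1/4)(3/3) = 0.066667; P(data | jar D) = (3/7)(4/6)(3/5)(2/4) = 0.085714; P(data | jar E) = (1/6)(5/5)(4/4)(0/3) = 0.
Weighting by the prior gives 1/5 · 0.027778 = 0.0055556, 1/5 · 0 = 0, 1/5 · 0.066667 = 0.013333, 1/5 · 0.085714 = 0.017143, 1/5 · 0 = 0; with total 0.036032.
By Bayes' rule, P(jar A | data) = (0.0055556) / (0.036032) = 0.15419.

0.154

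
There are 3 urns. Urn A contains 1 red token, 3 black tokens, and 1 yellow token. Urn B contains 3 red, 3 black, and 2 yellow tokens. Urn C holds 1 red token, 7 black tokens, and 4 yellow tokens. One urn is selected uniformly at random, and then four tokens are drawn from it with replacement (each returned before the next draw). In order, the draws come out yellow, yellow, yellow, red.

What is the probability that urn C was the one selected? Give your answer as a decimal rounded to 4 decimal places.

Compute the likelihood of the observed sequence for each case: P(data | urn A) = (1/5)(1/5)(1/5)(1/5) = 0.0016; P(data | urn B) = (2/8)(2/8)(2/8)(3/8) = 0.0058594; P(data | urn C) = (4/12)(4/12)(4/12)(1/12) = 0.0030864.
Weighting by the prior gives 1/3 · 0.0016 = 0.00053333, 1/3 · 0.0058594 = 0.0019531, 1/3 · 0.0030864 = 0.0010288; summing to 0.0035153.
Therefore the posterior P(urn C | data) = (0.0010288) / (0.0035153) = 0.29267.

0.2927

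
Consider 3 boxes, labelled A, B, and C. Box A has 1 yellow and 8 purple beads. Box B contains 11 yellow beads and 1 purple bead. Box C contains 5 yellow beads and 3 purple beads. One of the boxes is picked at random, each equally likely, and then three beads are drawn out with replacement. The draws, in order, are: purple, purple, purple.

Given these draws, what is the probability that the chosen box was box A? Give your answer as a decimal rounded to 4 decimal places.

0.9294

Under each hypothesis, the probability of the observed sequence is: P(data | box A) = (8/9)(8/9)(8/9) = 0.70233; P(data | box B) = (1/12)(1/12)(1/12) = 0.0005787; P(data | box C) = (3/8)(3/8)(3/8) = 0.052734.
Multiplying each by its prior: 1/3 · 0.70233 = 0.23411, 1/3 · 0.0005787 = 0.0001929, 1/3 · 0.052734 = 0.017578; summing to 0.25188.
Therefore the posterior P(box A | data) = (0.23411) / (0.25188) = 0.92945.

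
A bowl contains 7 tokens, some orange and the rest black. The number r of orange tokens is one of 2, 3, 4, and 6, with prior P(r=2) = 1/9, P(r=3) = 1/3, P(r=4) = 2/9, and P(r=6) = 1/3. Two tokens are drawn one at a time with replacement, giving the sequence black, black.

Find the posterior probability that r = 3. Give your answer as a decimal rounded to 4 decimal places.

Under each hypothesis, the probability of the observed sequence is: P(data | r = 2) = (5/7)(5/7) = 25/49; P(data | r = 3) = (4/7)(4/7) = 16/49; P(data | r = 4) = (3/7)(3/7) = 9/49; P(data | r = 6) = (1/7)(1/7) = 1/49.
The prior-weighted likelihoods are 1/9 · 25/49 = 25/441, 1/3 · 16/49 = 16/147, 2/9 · 9/49 = 2/49, 1/3 · 1/49 = 1/147; these sum to 94/441.
Therefore the posterior P(r = 3 | data) = (16/147) / (94/441) = 24/47.

0.5106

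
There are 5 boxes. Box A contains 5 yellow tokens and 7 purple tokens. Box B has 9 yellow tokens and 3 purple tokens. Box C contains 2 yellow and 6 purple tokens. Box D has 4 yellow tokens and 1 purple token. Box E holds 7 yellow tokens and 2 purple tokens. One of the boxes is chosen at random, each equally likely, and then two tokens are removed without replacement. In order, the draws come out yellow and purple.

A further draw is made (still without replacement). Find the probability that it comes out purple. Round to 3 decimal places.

Compute the likelihood of the observed sequence for each case: P(data | box A) = (5/12)(7/11) = 0.26515; P(data | box B) = (9/12)(3/11) = 0.20455; P(data | box C) = (2/8)(6/7) = 0.21429; P(data | box D) = (4/5)(1/4) = 0.2; P(data | box E) = (7/9)(2/8) = 0.19444.
Multiplying each by its prior: 1/5 · 0.26515 = 0.05303, 1/5 · 0.20455 = 0.040909, 1/5 · 0.21429 = 0.042857, 1/5 · 0.2 = 0.04, 1/5 · 0.19444 = 0.038889; with total 0.21569.
Normalising, the posterior is P(box A | data) = 0.24587, P(box B | data) = 0.18967, P(box C | data) = 0.1987, P(box D | data) = 0.18546, P(box E | data) = 0.1803.
Averaging over the posterior, P(purple next | data) = (3/5)(0.24587) + (1/5)(0.18967) + (5/6)(0.1987) + (0)(0.18546) + (1/7)(0.1803) = 0.3768.

0.377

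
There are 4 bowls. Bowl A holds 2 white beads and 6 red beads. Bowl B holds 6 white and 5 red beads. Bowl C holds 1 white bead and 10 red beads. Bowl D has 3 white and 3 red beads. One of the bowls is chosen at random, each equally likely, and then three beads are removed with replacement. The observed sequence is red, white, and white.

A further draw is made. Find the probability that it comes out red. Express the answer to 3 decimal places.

0.527

The likelihood of the observed sequence under each hypothesis: P(data | bowl A) = (6/8)(2/8)(2/8) = 0.046875; P(data | bowl B) = (5/11)(6/11)(6/11) = 0.13524; P(data | bowl C) = (10/11)(1/11)(1/11) = 0.0075131; P(data | bowl D) = (3/6)(3/6)(3/6) = 0.125.
Weighting by the prior gives 1/4 · 0.046875 = 0.011719, 1/4 · 0.13524 = 0.033809, 1/4 · 0.0075131 = 0.0018783, 1/4 · 0.125 = 0.03125; these sum to 0.078656.
Normalising, the posterior is P(bowl A | data) = 0.14899, P(bowl B | data) = 0.42983, P(bowl C | data) = 0.02388, P(bowl D | data) = 0.3973.
So P(red next | data) = Σ P(red next | H) P(H | data) = (3/4)(0.14899) + (5/11)(0.42983) + (10/11)(0.02388) + (1/2)(0.3973) = 0.52748.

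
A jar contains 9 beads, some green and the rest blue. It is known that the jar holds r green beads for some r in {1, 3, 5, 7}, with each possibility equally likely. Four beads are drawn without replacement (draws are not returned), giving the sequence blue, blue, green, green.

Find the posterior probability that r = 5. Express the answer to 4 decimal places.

0.4762

For each hypothesis, P(data | H) works out to: P(data | r = 1) = (8/9)(7/8)(1/7)(0/6) = 0; P(data | r = 3) = (6/9)(5/8)(3/7)(2/6) = 5/84; P(data | r = 5) = (4/9)(3/8)(5/7)(4/6) = 5/63; P(data | r = 7) = (2/9)(1/8)(7/7)(6/6) = 1/36.
The prior-weighted likelihoods are 1/4 · 0 = 0, 1/4 · 5/84 = 5/336, 1/4 · 5/63 = 5/252, 1/4 · 1/36 = 1/144; summing to 1/24.
So P(r = 5 | data) = (5/252) / (1/24) = 10/21.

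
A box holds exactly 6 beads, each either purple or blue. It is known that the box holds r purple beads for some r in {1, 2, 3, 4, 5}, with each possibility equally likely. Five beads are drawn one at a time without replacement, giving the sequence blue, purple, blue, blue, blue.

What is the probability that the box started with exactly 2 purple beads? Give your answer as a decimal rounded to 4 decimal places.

Under each hypothesis, the probability of the observed sequence is: P(data | r = 1) = (5/6)(1/5)(4/4)(3/3)(2/2) = 1/6; P(data | r = 2) = (4/6)(2/5)(3/4)(2/3)(1/2) = 1/15; P(data | r = 3) = (3/6)(3/5)(2/4)(1/3)(0/2) = 0; P(data | r = 4) = (2/6)(4/5)(1/4)(0/3) = 0; P(data | r = 5) = (1/6)(5/5)(0/4) = 0.
Multiplying each by its prior: 1/5 · 1/6 = 1/30, 1/5 · 1/15 = 1/75, 1/5 · 0 = 0, 1/5 · 0 = 0, 1/5 · 0 = 0; these sum to 7/150.
So P(r = 2 | data) = (1/75) / (7/150) = 2/7.

0.2857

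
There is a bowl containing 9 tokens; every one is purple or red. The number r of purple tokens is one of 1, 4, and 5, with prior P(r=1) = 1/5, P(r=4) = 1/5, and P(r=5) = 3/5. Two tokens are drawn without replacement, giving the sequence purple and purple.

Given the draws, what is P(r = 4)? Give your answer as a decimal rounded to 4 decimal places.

0.1667

Under each hypothesis, the probability of the observed sequence is: P(data | r = 1) = (1/9)(0/8) = 0; P(data | r = 4) = (4/9)(3/8) = 1/6; P(data | r = 5) = (5/9)(4/8) = 5/18.
The prior-weighted likelihoods are 1/5 · 0 = 0, 1/5 · 1/6 = 1/30, 3/5 · 5/18 = 1/6; with total 1/5.
So P(r = 4 | data) = (1/30) / (1/5) = 1/6.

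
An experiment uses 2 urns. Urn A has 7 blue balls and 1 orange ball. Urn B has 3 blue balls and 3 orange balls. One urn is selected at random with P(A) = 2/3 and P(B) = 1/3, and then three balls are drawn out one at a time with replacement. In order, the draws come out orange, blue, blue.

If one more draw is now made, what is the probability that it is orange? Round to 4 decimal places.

The likelihood of the observed sequence under each hypothesis: P(data | urn A) = (1/8)(7/8)(7/8) = 49/512; P(data | urn B) = (3/6)(3/6)(3/6) = 1/8.
The prior-weighted likelihoods are 2/3 · 49/512 = 49/768, 1/3 · 1/8 = 1/24; with total 27/256.
Normalising, the posterior is P(urn A | data) = 49/81, P(urn B | data) = 32/81.
Averaging over the posterior, P(orange next | data) = (1/8)(49/81) + (1/2)(32/81) = 59/216.

0.2731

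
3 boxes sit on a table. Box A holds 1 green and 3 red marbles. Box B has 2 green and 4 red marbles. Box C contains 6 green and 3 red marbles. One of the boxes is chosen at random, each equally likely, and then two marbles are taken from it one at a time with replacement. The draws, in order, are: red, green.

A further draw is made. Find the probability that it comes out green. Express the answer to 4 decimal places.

The likelihood of the observed sequence under each hypothesis: P(data | box A) = (3/4)(1/4) = 3/16; P(data | box B) = (4/6)(2/6) = 2/9; P(data | box C) = (3/9)(6/9) = 2/9.
Weighting by the prior gives 1/3 · 3/16 = 1/16, 1/3 · 2/9 = 2/27, 1/3 · 2/9 = 2/27; these sum to 91/432.
Normalising, the posterior is P(box A | data) = 27/91, P(box B | data) = 32/91, P(box C | data) = 32/91.
The predictive probability is P(green next | data) = (1/4)(27/91) + (1/3)(32/91) + (2/3)(32/91) = 155/364.

0.4258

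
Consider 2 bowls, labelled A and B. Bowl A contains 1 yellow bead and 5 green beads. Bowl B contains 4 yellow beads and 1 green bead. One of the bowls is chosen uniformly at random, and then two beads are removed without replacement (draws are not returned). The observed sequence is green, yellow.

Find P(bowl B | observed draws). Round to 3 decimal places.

Under each hypothesis, the probability of the observed sequence is: P(data | bowl A) = (5/6)(1/5) = 1/6; P(data | bowl B) = (1/5)(4/4) = 1/5.
The prior-weighted likelihoods are 1/2 · 1/6 = 1/12, 1/2 · 1/5 = 1/10; summing to 11/60.
Therefore the posterior P(bowl B | data) = (1/10) / (11/60) = 6/11.

0.545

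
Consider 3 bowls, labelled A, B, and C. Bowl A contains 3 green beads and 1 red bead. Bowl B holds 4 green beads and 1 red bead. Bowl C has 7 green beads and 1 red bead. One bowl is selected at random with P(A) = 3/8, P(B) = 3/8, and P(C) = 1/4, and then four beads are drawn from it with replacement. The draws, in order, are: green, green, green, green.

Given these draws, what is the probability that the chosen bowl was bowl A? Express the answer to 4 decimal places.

Under each hypothesis, the probability of the observed sequence is: P(data | bowl A) = (3/4)(3/4)(3/4)(3/4) = 0.31641; P(data | bowl B) = (4/5)(4/5)(4/5)(4/5) = 0.4096; P(data | bowl C) = (7/8)(7/8)(7/8)(7/8) = 0.58618.
The prior-weighted likelihoods are 3/8 · 0.31641 = 0.11865, 3/8 · 0.4096 = 0.1536, 1/4 · 0.58618 = 0.14655; summing to 0.4188.
By Bayes' rule, P(bowl A | data) = (0.11865) / (0.4188) = 0.28332.

0.2833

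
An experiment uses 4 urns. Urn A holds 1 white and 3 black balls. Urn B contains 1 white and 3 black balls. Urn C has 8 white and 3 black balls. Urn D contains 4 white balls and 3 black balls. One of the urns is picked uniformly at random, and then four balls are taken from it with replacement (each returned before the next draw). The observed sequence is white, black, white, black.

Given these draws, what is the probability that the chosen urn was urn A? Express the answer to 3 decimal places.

Under each hypothesis, the probability of the observed sequence is: P(data | urn A) = (1/4)(3/4)(1/4)(3/4) = 0.035156; P(data | urn B) = (1/4)(3/4)(1/4)(3/4) = 0.035156; P(data | urn C) = (8/11)(3/11)(8/11)(3/11) = 0.039342; P(data | urn D) = (4/7)(3/7)(4/7)(3/7) = 0.059975.
Multiplying each by its prior: 1/4 · 0.035156 = 0.0087891, 1/4 · 0.035156 = 0.0087891, 1/4 · 0.039342 = 0.0098354, 1/4 · 0.059975 = 0.014994; these sum to 0.042407.
Therefore the posterior P(urn A | data) = (0.0087891) / (0.042407) = 0.20725.

0.207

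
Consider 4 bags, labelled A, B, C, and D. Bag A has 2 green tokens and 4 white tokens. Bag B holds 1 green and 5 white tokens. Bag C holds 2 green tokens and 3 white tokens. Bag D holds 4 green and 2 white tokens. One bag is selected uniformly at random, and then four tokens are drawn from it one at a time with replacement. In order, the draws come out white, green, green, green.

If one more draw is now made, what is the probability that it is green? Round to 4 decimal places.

0.5436

For each hypothesis, P(data | H) works out to: P(data | bag A) = (4/6)(2/6)(2/6)(2/6) = 0.024691; P(data | bag B) = (5/6)(1/6)(1/6)(1/6) = 0.003858; P(data | bag C) = (3/5)(2/5)(2/5)(2/5) = 0.0384; P(data | bag D) = (2/6)(4/6)(4/6)(4/6) = 0.098765.
Multiplying each by its prior: 1/4 · 0.024691 = 0.0061728, 1/4 · 0.003858 = 0.00096451, 1/4 · 0.0384 = 0.0096, 1/4 · 0.098765 = 0.024691; summing to 0.041429.
The posterior is then P(bag A | data) = 0.149, P(bag B | data) = 0.023281, P(bag C | data) = 0.23172, P(bag D | data) = 0.596.
So P(green next | data) = Σ P(green next | H) P(H | data) = (1/3)(0.149) + (1/6)(0.023281) + (2/5)(0.23172) + (2/3)(0.596) = 0.54357.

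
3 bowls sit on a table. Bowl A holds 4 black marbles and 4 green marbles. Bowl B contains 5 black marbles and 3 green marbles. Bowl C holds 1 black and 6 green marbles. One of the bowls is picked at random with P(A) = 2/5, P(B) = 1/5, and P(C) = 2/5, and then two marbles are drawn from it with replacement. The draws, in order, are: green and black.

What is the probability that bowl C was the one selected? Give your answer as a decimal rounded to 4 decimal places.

For each hypothesis, P(data | H) works out to: P(data | bowl A) = (4/8)(4/8) = 0.25; P(data | bowl B) = (3/8)(5/8) = 0.23438; P(data | bowl C) = (6/7)(1/7) = 0.12245.
Multiplying each by its prior: 2/5 · 0.25 = 0.1, 1/5 · 0.23438 = 0.046875, 2/5 · 0.12245 = 0.04898; summing to 0.19585.
So P(bowl C | data) = (0.04898) / (0.19585) = 0.25008.

0.2501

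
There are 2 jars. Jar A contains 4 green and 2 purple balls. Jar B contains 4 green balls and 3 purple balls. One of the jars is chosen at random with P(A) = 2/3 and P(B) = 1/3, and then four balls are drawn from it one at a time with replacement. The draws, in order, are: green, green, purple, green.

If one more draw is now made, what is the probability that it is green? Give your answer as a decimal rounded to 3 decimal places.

For each hypothesis, P(data | H) works out to: P(data | jar A) = (4/6)(4/6)(2/6)(4/6) = 0.098765; P(data | jar B) = (4/7)(4/7)(3/7)(4/7) = 0.079967.
Multiplying each by its prior: 2/3 · 0.098765 = 0.065844, 1/3 · 0.079967 = 0.026656; with total 0.092499.
Dividing through by the total gives posterior P(jar A | data) = 0.71183, P(jar B | data) = 0.28817.
Averaging over the posterior, P(green next | data) = (2/3)(0.71183) + (4/7)(0.28817) = 0.63922.

0.639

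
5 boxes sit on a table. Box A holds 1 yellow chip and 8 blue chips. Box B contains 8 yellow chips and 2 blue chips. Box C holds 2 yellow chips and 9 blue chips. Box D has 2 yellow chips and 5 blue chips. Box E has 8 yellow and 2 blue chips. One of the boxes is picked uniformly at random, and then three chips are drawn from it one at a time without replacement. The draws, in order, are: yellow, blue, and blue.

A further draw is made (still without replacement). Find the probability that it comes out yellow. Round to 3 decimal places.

0.224

The likelihood of the observed sequence under each hypothesis: P(data | box A) = (1/9)(8/8)(7/7) = 0.11111; P(data | box B) = (8/10)(2/9)(1/8) = 0.022222; P(data | box C) = (2/11)(9/10)(8/9) = 0.14545; P(data | box D) = (2/7)(5/6)(4/5) = 0.19048; P(data | box E) = (8/10)(2/9)(1/8) = 0.022222.
Multiplying each by its prior: 1/5 · 0.11111 = 0.022222, 1/5 · 0.022222 = 0.0044444, 1/5 · 0.14545 = 0.029091, 1/5 · 0.19048 = 0.038095, 1/5 · 0.022222 = 0.0044444; these sum to 0.098297.
Normalising, the posterior is P(box A | data) = 0.22607, P(box B | data) = 0.045214, P(box C | data) = 0.29595, P(box D | data) = 0.38755, P(box E | data) = 0.045214.
So P(yellow next | data) = Σ P(yellow next | H) P(H | data) = (0)(0.22607) + (1)(0.045214) + (1/8)(0.29595) + (1/4)(0.38755) + (1)(0.045214) = 0.22431.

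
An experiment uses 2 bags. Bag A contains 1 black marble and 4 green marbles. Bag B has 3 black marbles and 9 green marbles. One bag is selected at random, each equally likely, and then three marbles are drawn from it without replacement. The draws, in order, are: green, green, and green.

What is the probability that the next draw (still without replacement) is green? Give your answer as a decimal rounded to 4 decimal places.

Under each hypothesis, the probability of the observed sequence is: P(data | bag A) = (4/5)(3/4)(2/3) = 2/5; P(data | bag B) = (9/12)(8/11)(7/10) = 21/55.
Weighting by the prior gives 1/2 · 2/5 = 1/5, 1/2 · 21/55 = 21/110; with total 43/110.
Normalising, the posterior is P(bag A | data) = 22/43, P(bag B | data) = 21/43.
So P(green next | data) = Σ P(green next | H) P(H | data) = (1/2)(22/43) + (2/3)(21/43) = 25/43.

0.5814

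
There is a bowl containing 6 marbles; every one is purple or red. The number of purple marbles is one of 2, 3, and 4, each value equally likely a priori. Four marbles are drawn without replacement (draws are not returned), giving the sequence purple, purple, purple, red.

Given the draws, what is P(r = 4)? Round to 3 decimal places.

Compute the likelihood of the observed sequence for each case: P(data | r = 2) = (2/6)(1/5)(0/4) = 0; P(data | r = 3) = (3/6)(2/5)(1/4)(3/3) = 1/20; P(data | r = 4) = (4/6)(3/5)(2/4)(2/3) = 2/15.
The prior-weighted likelihoods are 1/3 · 0 = 0, 1/3 · 1/20 = 1/60, 1/3 · 2/15 = 2/45; these sum to 11/180.
So P(r = 4 | data) = (2/45) / (11/180) = 8/11.

0.727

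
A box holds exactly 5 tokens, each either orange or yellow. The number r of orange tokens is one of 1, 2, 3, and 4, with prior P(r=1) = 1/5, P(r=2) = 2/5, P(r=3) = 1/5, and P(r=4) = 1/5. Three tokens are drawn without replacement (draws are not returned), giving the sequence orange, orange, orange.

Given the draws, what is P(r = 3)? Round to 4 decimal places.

0.2000

The likelihood of the observed sequence under each hypothesis: P(data | r = 1) = (1/5)(0/4) = 0; P(data | r = 2) = (2/5)(1/4)(0/3) = 0; P(data | r = 3) = (3/5)(2/4)(1/3) = 1/10; P(data | r = 4) = (4/5)(3/4)(2/3) = 2/5.
The prior-weighted likelihoods are 1/5 · 0 = 0, 2/5 · 0 = 0, 1/5 · 1/10 = 1/50, 1/5 · 2/5 = 2/25; summing to 1/10.
Hence P(r = 3 | data) = (1/50) / (1/10) = 1/5.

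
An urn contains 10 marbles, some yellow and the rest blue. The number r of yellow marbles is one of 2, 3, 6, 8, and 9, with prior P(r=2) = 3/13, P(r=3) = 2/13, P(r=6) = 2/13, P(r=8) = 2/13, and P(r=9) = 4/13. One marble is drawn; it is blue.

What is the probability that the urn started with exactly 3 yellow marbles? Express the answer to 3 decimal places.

Under each hypothesis, the probability of this draw is: P(data | r = 2) = (8/10) = 4/5; P(data | r = 3) = (7/10) = 7/10; P(data | r = 6) = (4/10) = 2/5; P(data | r = 8) = (2/10) = 1/5; P(data | r = 9) = (1/10) = 1/10.
Weighting by the prior gives 3/13 · 4/5 = 12/65, 2/13 · 7/10 = 7/65, 2/13 · 2/5 = 4/65, 2/13 · 1/5 = 2/65, 4/13 · 1/10 = 2/65; summing to 27/65.
By Bayes' rule, P(r = 3 | data) = (7/65) / (27/65) = 7/27.

0.259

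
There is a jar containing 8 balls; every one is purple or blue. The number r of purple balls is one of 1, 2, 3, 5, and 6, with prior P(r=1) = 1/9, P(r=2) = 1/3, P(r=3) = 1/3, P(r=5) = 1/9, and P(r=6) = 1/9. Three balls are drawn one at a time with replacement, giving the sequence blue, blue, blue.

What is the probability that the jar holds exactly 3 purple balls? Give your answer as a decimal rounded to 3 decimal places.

Compute the likelihood of the observed sequence for each case: P(data | r = 1) = (7/8)(7/8)(7/8) = 0.66992; P(data | r = 2) = (6/8)(6/8)(6/8) = 0.42188; P(data | r = 3) = (5/8)(5/8)(5/8) = 0.24414; P(data | r = 5) = (3/8)(3/8)(3/8) = 0.052734; P(data | r = 6) = (2/8)(2/8)(2/8) = 0.015625.
Weighting by the prior gives 1/9 · 0.66992 = 0.074436, 1/3 · 0.42188 = 0.14062, 1/3 · 0.24414 = 0.08138, 1/9 · 0.052734 = 0.0058594, 1/9 · 0.015625 = 0.0017361; summing to 0.30404.
Therefore the posterior P(r = 3 | data) = (0.08138) / (0.30404) = 0.26767.

0.268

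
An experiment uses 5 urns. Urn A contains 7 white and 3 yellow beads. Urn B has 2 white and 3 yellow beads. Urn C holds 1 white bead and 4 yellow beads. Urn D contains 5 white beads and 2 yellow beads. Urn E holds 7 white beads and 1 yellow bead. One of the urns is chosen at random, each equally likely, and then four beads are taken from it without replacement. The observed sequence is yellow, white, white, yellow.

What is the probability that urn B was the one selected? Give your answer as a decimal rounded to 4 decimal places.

0.5060

Under each hypothesis, the probability of the observed sequence is: P(data | urn A) = (3/10)(7/9)(6/8)(2/7) = 0.05; P(data | urn B) = (3/5)(2/4)(1/3)(2/2) = 0.1; P(data | urn C) = (4/5)(1/4)(0/3) = 0; P(data | urn D) = (2/7)(5/6)(4/5)(1/4) = 0.047619; P(data | urn E) = (1/8)(7/7)(6/6)(0/5) = 0.
Weighting by the prior gives 1/5 · 0.05 = 0.01, 1/5 · 0.1 = 0.02, 1/5 · 0 = 0, 1/5 · 0.047619 = 0.0095238, 1/5 · 0 = 0; summing to 0.039524.
Therefore the posterior P(urn B | data) = (0.02) / (0.039524) = 0.50602.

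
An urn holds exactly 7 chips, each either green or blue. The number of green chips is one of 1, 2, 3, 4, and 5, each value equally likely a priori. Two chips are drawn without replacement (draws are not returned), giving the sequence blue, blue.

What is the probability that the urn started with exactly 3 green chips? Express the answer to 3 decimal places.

For each hypothesis, P(data | H) works out to: P(data | r = 1) = (6/7)(5/6) = 5/7; P(data | r = 2) = (5/7)(4/6) = 10/21; P(data | r = 3) = (4/7)(3/6) = 2/7; P(data | r = 4) = (3/7)(2/6) = 1/7; P(data | r = 5) = (2/7)(1/6) = 1/21.
Weighting by the prior gives 1/5 · 5/7 = 1/7, 1/5 · 10/21 = 2/21, 1/5 · 2/7 = 2/35, 1/5 · 1/7 = 1/35, 1/5 · 1/21 = 1/105; with total 1/3.
So P(r = 3 | data) = (2/35) / (1/3) = 6/35.

0.171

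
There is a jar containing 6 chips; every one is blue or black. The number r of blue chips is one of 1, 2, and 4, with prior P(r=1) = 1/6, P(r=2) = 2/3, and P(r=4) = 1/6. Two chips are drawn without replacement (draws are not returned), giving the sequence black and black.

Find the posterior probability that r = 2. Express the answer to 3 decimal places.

Under each hypothesis, the probability of the observed sequence is: P(data | r = 1) = (5/6)(4/5) = 2/3; P(data | r = 2) = (4/6)(3/5) = 2/5; P(data | r = 4) = (2/6)(1/5) = 1/15.
The prior-weighted likelihoods are 1/6 · 2/3 = 1/9, 2/3 · 2/5 = 4/15, 1/6 · 1/15 = 1/90; these sum to 7/18.
Hence P(r = 2 | data) = (4/15) / (7/18) = 24/35.

0.686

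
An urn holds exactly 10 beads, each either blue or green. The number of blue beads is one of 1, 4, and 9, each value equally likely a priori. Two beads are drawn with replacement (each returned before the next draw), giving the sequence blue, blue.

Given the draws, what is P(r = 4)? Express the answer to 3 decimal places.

The likelihood of the observed sequence under each hypothesis: P(data | r = 1) = (1/10)(1/10) = 1/100; P(data | r = 4) = (4/10)(4/10) = 4/25; P(data | r = 9) = (9/10)(9/10) = 81/100.
The prior-weighted likelihoods are 1/3 · 1/100 = 1/300, 1/3 · 4/25 = 4/75, 1/3 · 81/100 = 27/100; summing to 49/150.
Hence P(r = 4 | data) = (4/75) / (49/150) = 8/49.

0.163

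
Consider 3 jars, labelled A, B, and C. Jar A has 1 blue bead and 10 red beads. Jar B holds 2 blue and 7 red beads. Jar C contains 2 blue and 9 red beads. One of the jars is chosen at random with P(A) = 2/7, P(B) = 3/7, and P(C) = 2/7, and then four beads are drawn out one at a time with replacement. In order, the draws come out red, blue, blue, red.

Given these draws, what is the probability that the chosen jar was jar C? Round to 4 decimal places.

Compute the likelihood of the observed sequence for each case: P(data | jar A) = (10/11)(1/11)(1/11)(10/11) = 0.0068301; P(data | jar B) = (7/9)(2/9)(2/9)(7/9) = 0.029873; P(data | jar C) = (9/11)(2/11)(2/11)(9/11) = 0.02213.
Weighting by the prior gives 2/7 · 0.0068301 = 0.0019515, 3/7 · 0.029873 = 0.012803, 2/7 · 0.02213 = 0.0063228; with total 0.021077.
By Bayes' rule, P(jar C | data) = (0.0063228) / (0.021077) = 0.29998.

0.3000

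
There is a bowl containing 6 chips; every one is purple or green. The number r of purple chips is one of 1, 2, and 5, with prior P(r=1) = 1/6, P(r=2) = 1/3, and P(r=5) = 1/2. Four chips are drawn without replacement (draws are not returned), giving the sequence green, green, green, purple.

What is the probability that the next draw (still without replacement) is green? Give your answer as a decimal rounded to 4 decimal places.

The likelihood of the observed sequence under each hypothesis: P(data | r = 1) = (5/6)(4/5)(3/4)(1/3) = 1/6; P(data | r = 2) = (4/6)(3/5)(2/4)(2/3) = 2/15; P(data | r = 5) = (1/6)(0/5) = 0.
Weighting by the prior gives 1/6 · 1/6 = 1/36, 1/3 · 2/15 = 2/45, 1/2 · 0 = 0; these sum to 13/180.
Dividing through by the total gives posterior P(r = 1 | data) = 5/13, P(r = 2 | data) = 8/13, P(r = 5 | data) = 0.
The predictive probability is P(green next | data) = (1)(5/13) + (1/2)(8/13) = 9/13.

0.6923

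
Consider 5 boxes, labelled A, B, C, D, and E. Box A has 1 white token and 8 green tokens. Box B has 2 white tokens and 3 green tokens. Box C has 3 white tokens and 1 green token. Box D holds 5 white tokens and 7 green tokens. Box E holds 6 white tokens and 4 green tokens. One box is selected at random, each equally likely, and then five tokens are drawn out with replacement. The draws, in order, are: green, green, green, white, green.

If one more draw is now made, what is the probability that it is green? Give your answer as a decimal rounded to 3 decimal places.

The likelihood of the observed sequence under each hypothesis: P(data | box A) = (8/9)(8/9)(8/9)(1/9)(8/9) = 0.069366; P(data | box B) = (3/5)(3/5)(3/5)(2/5)(3/5) = 0.05184; P(data | box C) = (1/4)(1/4)(1/4)(3/4)(1/4) = 0.0029297; P(data | box D) = (7/12)(7/12)(7/12)(5/12)(7/12) = 0.048245; P(data | box E) = (4/10)(4/10)(4/10)(6/10)(4/10) = 0.01536.
Multiplying each by its prior: 1/5 · 0.069366 = 0.013873, 1/5 · 0.05184 = 0.010368, 1/5 · 0.0029297 = 0.00058594, 1/5 · 0.048245 = 0.0096491, 1/5 · 0.01536 = 0.003072; summing to 0.037548.
Normalising, the posterior is P(box A | data) = 0.36948, P(box B | data) = 0.27612, P(box C | data) = 0.015605, P(box D | data) = 0.25698, P(box E | data) = 0.081815.
Averaging over the posterior, P(green next | data) = (8/9)(0.36948) + (3/5)(0.27612) + (1/4)(0.015605) + (7/12)(0.25698) + (2/5)(0.081815) = 0.68063.

0.681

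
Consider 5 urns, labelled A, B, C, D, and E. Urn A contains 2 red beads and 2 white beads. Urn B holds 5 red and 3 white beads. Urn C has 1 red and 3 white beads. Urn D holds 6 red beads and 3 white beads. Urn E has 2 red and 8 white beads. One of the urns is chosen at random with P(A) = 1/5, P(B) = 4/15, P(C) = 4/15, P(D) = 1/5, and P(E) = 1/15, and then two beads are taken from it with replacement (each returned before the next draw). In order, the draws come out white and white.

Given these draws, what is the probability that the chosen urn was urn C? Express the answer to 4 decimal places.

0.4960

The likelihood of the observed sequence under each hypothesis: P(data | urn A) = (2/4)(2/4) = 0.25; P(data | urn B) = (3/8)(3/8) = 0.14062; P(data | urn C) = (3/4)(3/4) = 0.5625; P(data | urn D) = (3/9)(3/9) = 0.11111; P(data | urn E) = (8/10)(8/10) = 0.64.
Weighting by the prior gives 1/5 · 0.25 = 0.05, 4/15 · 0.14062 = 0.0375, 4/15 · 0.5625 = 0.15, 1/5 · 0.11111 = 0.022222, 1/15 · 0.64 = 0.042667; with total 0.30239.
Hence P(urn C | data) = (0.15) / (0.30239) = 0.49605.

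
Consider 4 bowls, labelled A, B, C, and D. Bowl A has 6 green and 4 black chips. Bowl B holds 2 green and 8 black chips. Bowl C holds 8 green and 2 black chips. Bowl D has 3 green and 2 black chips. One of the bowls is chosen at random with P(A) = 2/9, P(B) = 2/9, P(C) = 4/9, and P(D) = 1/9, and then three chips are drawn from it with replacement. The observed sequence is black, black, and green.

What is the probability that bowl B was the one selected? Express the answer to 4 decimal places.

The likelihood of the observed sequence under each hypothesis: P(data | bowl A) = (4/10)(4/10)(6/10) = 0.096; P(data | bowl B) = (8/10)(8/10)(2/10) = 0.128; P(data | bowl C) = (2/10)(2/10)(8/10) = 0.032; P(data | bowl D) = (2/5)(2/5)(3/5) = 0.096.
Weighting by the prior gives 2/9 · 0.096 = 0.021333, 2/9 · 0.128 = 0.028444, 4/9 · 0.032 = 0.014222, 1/9 · 0.096 = 0.010667; with total 0.074667.
Therefore the posterior P(bowl B | data) = (0.028444) / (0.074667) = 0.38095.

0.3810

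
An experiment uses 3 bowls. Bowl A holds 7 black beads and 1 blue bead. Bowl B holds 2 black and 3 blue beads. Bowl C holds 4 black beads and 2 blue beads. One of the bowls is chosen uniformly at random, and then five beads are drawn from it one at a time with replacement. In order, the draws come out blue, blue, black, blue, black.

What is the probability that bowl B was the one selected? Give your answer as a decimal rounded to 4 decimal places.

Compute the likelihood of the observed sequence for each case: P(data | bowl A) = (1/8)(1/8)(7/8)(1/8)(7/8) = 0.0014954; P(data | bowl B) = (3/5)(3/5)(2/5)(3/5)(2/5) = 0.03456; P(data | bowl C) = (2/6)(2/6)(4/6)(2/6)(4/6) = 0.016461.
Weighting by the prior gives 1/3 · 0.0014954 = 0.00049845, 1/3 · 0.03456 = 0.01152, 1/3 · 0.016461 = 0.005487; these sum to 0.017505.
So P(bowl B | data) = (0.01152) / (0.017505) = 0.65808.

0.6581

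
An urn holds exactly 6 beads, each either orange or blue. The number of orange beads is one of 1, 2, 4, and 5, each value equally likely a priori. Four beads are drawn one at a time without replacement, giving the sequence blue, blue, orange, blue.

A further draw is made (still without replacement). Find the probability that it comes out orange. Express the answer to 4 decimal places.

Under each hypothesis, the probability of the observed sequence is: P(data | r = 1) = (5/6)(4/5)(1/4)(3/3) = 1/6; P(data | r = 2) = (4/6)(3/5)(2/4)(2/3) = 2/15; P(data | r = 4) = (2/6)(1/5)(4/4)(0/3) = 0; P(data | r = 5) = (1/6)(0/5) = 0.
Multiplying each by its prior: 1/4 · 1/6 = 1/24, 1/4 · 2/15 = 1/30, 1/4 · 0 = 0, 1/4 · 0 = 0; with total 3/40.
The posterior is then P(r = 1 | data) = 5/9, P(r = 2 | data) = 4/9, P(r = 4 | data) = 0, P(r = 5 | data) = 0.
Averaging over the posterior, P(orange next | data) = (0)(5/9) + (1/2)(4/9) = 2/9.

0.2222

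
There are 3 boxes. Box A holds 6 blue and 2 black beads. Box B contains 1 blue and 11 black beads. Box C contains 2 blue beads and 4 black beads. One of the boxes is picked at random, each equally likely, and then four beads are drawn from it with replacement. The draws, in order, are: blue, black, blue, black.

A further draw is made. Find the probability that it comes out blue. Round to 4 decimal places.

Under each hypothesis, the probability of the observed sequence is: P(data | box A) = (6/8)(2/8)(6/8)(2/8) = 0.035156; P(data | box B) = (1/12)(11/12)(1/12)(11/12) = 0.0058353; P(data | box C) = (2/6)(4/6)(2/6)(4/6) = 0.049383.
Multiplying each by its prior: 1/3 · 0.035156 = 0.011719, 1/3 · 0.0058353 = 0.0019451, 1/3 · 0.049383 = 0.016461; these sum to 0.030125.
The posterior is then P(box A | data) = 0.38901, P(box B | data) = 0.064568, P(box C | data) = 0.54642.
So P(blue next | data) = Σ P(blue next | H) P(H | data) = (3/4)(0.38901) + (1/12)(0.064568) + (1/3)(0.54642) = 0.47928.

0.4793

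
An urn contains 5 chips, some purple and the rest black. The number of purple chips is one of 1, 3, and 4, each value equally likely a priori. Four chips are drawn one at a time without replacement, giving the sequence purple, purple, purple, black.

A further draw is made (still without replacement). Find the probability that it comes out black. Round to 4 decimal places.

0.3333

The likelihood of the observed sequence under each hypothesis: P(data | r = 1) = (1/5)(0/4) = 0; P(data | r = 3) = (3/5)(2/4)(1/3)(2/2) = 1/10; P(data | r = 4) = (4/5)(3/4)(2/3)(1/2) = 1/5.
Multiplying each by its prior: 1/3 · 0 = 0, 1/3 · 1/10 = 1/30, 1/3 · 1/5 = 1/15; these sum to 1/10.
Normalising, the posterior is P(r = 1 | data) = 0, P(r = 3 | data) = 1/3, P(r = 4 | data) = 2/3.
The predictive probability is P(black next | data) = (1)(1/3) + (0)(2/3) = 1/3.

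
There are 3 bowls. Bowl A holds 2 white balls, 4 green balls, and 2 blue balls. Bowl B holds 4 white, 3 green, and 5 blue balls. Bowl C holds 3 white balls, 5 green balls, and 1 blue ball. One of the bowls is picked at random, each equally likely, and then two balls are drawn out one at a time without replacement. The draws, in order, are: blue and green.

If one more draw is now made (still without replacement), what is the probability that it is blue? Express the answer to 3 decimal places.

Under each hypothesis, the probability of the observed sequence is: P(data | bowl A) = (2/8)(4/7) = 0.14286; P(data | bowl B) = (5/12)(3/11) = 0.11364; P(data | bowl C) = (1/9)(5/8) = 0.069444.
The prior-weighted likelihoods are 1/3 · 0.14286 = 0.047619, 1/3 · 0.11364 = 0.037879, 1/3 · 0.069444 = 0.023148; summing to 0.10865.
Dividing through by the total gives posterior P(bowl A | data) = 0.4383, P(bowl B | data) = 0.34864, P(bowl C | data) = 0.21306.
The predictive probability is P(blue next | data) = (1/6)(0.4383) + (2/5)(0.34864) + (0)(0.21306) = 0.21251.

0.213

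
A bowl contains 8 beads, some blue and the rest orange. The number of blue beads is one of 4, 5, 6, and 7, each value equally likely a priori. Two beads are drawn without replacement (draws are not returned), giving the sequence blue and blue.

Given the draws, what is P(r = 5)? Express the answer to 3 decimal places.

0.192

Under each hypothesis, the probability of the observed sequence is: P(data | r = 4) = (4/8)(3/7) = 3/14; P(data | r = 5) = (5/8)(4/7) = 5/14; P(data | r = 6) = (6/8)(5/7) = 15/28; P(data | r = 7) = (7/8)(6/7) = 3/4.
The prior-weighted likelihoods are 1/4 · 3/14 = 3/56, 1/4 · 5/14 = 5/56, 1/4 · 15/28 = 15/112, 1/4 · 3/4 = 3/16; these sum to 13/28.
So P(r = 5 | data) = (5/56) / (13/28) = 5/26.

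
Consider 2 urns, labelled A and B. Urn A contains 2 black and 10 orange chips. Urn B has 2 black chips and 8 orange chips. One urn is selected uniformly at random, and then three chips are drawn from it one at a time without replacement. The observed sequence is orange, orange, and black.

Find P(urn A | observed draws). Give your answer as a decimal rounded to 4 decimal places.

The likelihood of the observed sequence under each hypothesis: P(data | urn A) = (10/12)(9/11)(2/10) = 0.13636; P(data | urn B) = (8/10)(7/9)(2/8) = 0.15556.
The prior-weighted likelihoods are 1/2 · 0.13636 = 0.068182, 1/2 · 0.15556 = 0.077778; these sum to 0.14596.
So P(urn A | data) = (0.068182) / (0.14596) = 0.46713.

0.4671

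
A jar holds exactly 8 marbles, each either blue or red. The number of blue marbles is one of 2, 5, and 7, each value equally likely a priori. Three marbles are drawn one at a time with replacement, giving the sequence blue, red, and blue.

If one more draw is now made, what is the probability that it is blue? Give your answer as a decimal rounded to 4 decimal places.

0.6470

Compute the likelihood of the observed sequence for each case: P(data | r = 2) = (2/8)(6/8)(2/8) = 0.046875; P(data | r = 5) = (5/8)(3/8)(5/8) = 0.14648; P(data | r = 7) = (7/8)(1/8)(7/8) = 0.095703.
Weighting by the prior gives 1/3 · 0.046875 = 0.015625, 1/3 · 0.14648 = 0.048828, 1/3 · 0.095703 = 0.031901; with total 0.096354.
The posterior is then P(r = 2 | data) = 0.16216, P(r = 5 | data) = 0.50676, P(r = 7 | data) = 0.33108.
So P(blue next | data) = Σ P(blue next | H) P(H | data) = (1/4)(0.16216) + (5/8)(0.50676) + (7/8)(0.33108) = 0.64696.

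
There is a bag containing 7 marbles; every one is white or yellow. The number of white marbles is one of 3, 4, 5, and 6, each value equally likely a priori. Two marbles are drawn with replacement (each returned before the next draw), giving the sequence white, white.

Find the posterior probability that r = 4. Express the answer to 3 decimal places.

0.186

Under each hypothesis, the probability of the observed sequence is: P(data | r = 3) = (3/7)(3/7) = 9/49; P(data | r = 4) = (4/7)(4/7) = 16/49; P(data | r = 5) = (5/7)(5/7) = 25/49; P(data | r = 6) = (6/7)(6/7) = 36/49.
Weighting by the prior gives 1/4 · 9/49 = 9/196, 1/4 · 16/49 = 4/49, 1/4 · 25/49 = 25/196, 1/4 · 36/49 = 9/49; with total 43/98.
So P(r = 4 | data) = (4/49) / (43/98) = 8/43.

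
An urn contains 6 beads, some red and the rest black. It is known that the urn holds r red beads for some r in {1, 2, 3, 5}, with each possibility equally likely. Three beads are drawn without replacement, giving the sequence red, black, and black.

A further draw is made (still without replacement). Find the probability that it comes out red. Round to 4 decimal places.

0.3226

Compute the likelihood of the observed sequence for each case: P(data | r = 1) = (1/6)(5/5)(4/4) = 1/6; P(data | r = 2) = (2/6)(4/5)(3/4) = 1/5; P(data | r = 3) = (3/6)(3/5)(2/4) = 3/20; P(data | r = 5) = (5/6)(1/5)(0/4) = 0.
Weighting by the prior gives 1/4 · 1/6 = 1/24, 1/4 · 1/5 = 1/20, 1/4 · 3/20 = 3/80, 1/4 · 0 = 0; summing to 31/240.
Normalising, the posterior is P(r = 1 | data) = 10/31, P(r = 2 | data) = 12/31, P(r = 3 | data) = 9/31, P(r = 5 | data) = 0.
The predictive probability is P(red next | data) = (0)(10/31) + (1/3)(12/31) + (2/3)(9/31) = 10/31.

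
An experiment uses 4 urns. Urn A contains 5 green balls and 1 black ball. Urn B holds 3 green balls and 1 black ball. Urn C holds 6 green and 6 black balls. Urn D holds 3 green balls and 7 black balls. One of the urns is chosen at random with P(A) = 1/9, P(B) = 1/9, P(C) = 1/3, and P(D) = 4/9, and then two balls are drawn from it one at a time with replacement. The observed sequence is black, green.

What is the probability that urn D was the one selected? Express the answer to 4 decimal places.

Under each hypothesis, the probability of the observed sequence is: P(data | urn A) = (1/6)(5/6) = 0.13889; P(data | urn B) = (1/4)(3/4) = 0.1875; P(data | urn C) = (6/12)(6/12) = 0.25; P(data | urn D) = (7/10)(3/10) = 0.21.
Weighting by the prior gives 1/9 · 0.13889 = 0.015432, 1/9 · 0.1875 = 0.020833, 1/3 · 0.25 = 0.083333, 4/9 · 0.21 = 0.093333; these sum to 0.21293.
So P(urn D | data) = (0.093333) / (0.21293) = 0.43832.

0.4383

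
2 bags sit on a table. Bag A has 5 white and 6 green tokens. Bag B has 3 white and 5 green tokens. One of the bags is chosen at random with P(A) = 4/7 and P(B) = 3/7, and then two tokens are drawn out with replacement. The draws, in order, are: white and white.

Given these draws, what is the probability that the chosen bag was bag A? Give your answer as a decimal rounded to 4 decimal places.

0.6620

For each hypothesis, P(data | H) works out to: P(data | bag A) = (5/11)(5/11) = 0.20661; P(data | bag B) = (3/8)(3/8) = 0.14062.
Multiplying each by its prior: 4/7 · 0.20661 = 0.11806, 3/7 · 0.14062 = 0.060268; with total 0.17833.
Hence P(bag A | data) = (0.11806) / (0.17833) = 0.66205.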